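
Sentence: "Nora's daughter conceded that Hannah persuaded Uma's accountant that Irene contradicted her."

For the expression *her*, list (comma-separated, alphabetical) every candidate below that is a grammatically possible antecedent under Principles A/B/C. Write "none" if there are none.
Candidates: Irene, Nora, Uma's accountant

Nora, Uma's accountant

*her* is a pronoun; Principle B requires it to be free in its binding domain — the clause headed by 'contradicted'.
— Irene: subject of the clause headed by 'contradicted'; c-commands the pronoun within its binding domain — blocked (Principle B).
— Nora: possessor inside the subject DP of the matrix clause; does not c-command the pronoun — Principle B does not apply; allowed.
— Uma's accountant: object of the clause headed by 'persuaded'; c-commands the pronoun but lies outside its binding domain — allowed.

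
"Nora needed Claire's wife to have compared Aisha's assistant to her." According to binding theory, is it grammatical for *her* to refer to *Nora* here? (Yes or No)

Yes

*Nora* is an R-expression; Principle C requires it to be free (not bound by any c-commanding expression).
— her: second object of the clause headed by 'compared'; the pronoun does not c-command the R-expression — coreference allowed.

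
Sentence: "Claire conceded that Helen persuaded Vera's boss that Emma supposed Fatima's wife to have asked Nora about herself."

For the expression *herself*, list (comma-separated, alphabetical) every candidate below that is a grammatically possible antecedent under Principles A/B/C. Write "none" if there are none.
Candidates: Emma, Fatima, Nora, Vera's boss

*herself* is a reflexive; Principle A requires it to be bound within its binding domain — the clause headed by 'asked'.
— Emma: subject of the clause headed by 'supposed'; c-commands the reflexive but lies outside its binding domain — cannot bind it (Principle A).
— Fatima: possessor inside the subject DP of the clause headed by 'asked'; does not c-command the reflexive — cannot bind it (Principle A).
— Nora: object of the clause headed by 'asked'; c-commands the reflexive within its binding domain — allowed (Principle A).
— Vera's boss: object of the clause headed by 'persuaded'; c-commands the reflexive but lies outside its binding domain — cannot bind it (Principle A).

Nora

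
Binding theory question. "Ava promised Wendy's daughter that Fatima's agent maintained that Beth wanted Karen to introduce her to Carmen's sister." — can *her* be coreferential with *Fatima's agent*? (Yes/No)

Yes

*her* is a pronoun; Principle B requires it to be free in its binding domain — the clause headed by 'introduce'.
— Fatima's agent: subject of the clause headed by 'maintained'; c-commands the pronoun but lies outside its binding domain — allowed.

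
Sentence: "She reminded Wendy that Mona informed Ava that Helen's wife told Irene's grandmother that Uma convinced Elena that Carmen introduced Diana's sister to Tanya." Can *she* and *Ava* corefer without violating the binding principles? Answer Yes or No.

No

*Ava* is an R-expression; Principle C requires it to be free (not bound by any c-commanding expression).
— she: subject of the matrix clause; the pronoun c-commands the R-expression — coreference blocked (Principle C).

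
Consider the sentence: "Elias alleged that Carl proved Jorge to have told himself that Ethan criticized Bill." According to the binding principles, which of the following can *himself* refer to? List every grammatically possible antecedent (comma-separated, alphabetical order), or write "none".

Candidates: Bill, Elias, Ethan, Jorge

*himself* is a reflexive; Principle A requires it to be bound within its binding domain — the clause headed by 'told'.
— Bill: object of the clause headed by 'criticized'; does not c-command the reflexive — cannot bind it (Principle A).
— Elias: subject of the matrix clause; c-commands the reflexive but lies outside its binding domain — cannot bind it (Principle A).
— Ethan: subject of the clause headed by 'criticized'; does not c-command the reflexive — cannot bind it (Principle A).
— Jorge: subject of the clause headed by 'told'; c-commands the reflexive within its binding domain — allowed (Principle A).

Jorge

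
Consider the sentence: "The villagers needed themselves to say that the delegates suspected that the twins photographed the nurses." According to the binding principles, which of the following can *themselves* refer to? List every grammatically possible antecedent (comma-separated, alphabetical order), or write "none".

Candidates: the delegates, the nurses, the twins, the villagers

the villagers

*themselves* is a reflexive; Principle A requires it to be bound within its binding domain — the matrix clause.
— the delegates: subject of the clause headed by 'suspected'; does not c-command the reflexive — cannot bind it (Principle A).
— the nurses: object of the clause headed by 'photographed'; does not c-command the reflexive — cannot bind it (Principle A).
— the twins: subject of the clause headed by 'photographed'; does not c-command the reflexive — cannot bind it (Principle A).
— the villagers: subject of the matrix clause; c-commands the reflexive within its binding domain — allowed (Principle A).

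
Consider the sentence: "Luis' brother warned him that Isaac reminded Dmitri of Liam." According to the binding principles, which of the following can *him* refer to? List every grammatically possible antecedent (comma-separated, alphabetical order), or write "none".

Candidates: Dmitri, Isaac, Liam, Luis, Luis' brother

*him* is a pronoun; Principle B requires it to be free in its binding domain — the matrix clause.
— Dmitri: object of the clause headed by 'reminded'; is c-commanded by the pronoun; coreference would bind this R-expression — blocked (Principle C).
— Isaac: subject of the clause headed by 'reminded'; is c-commanded by the pronoun; coreference would bind this R-expression — blocked (Principle C).
— Liam: second object of the clause headed by 'reminded'; is c-commanded by the pronoun; coreference would bind this R-expression — blocked (Principle C).
— Luis: possessor inside the subject DP of the matrix clause; does not c-command the pronoun — Principle B does not apply; allowed.
— Luis' brother: subject of the matrix clause; c-commands the pronoun within its binding domain — blocked (Principle B).

Luis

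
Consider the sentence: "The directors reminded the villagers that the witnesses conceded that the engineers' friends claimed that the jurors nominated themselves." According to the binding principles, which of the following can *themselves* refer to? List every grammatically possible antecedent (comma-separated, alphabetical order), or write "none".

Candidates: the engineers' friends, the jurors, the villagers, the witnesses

*themselves* is a reflexive; Principle A requires it to be bound within its binding domain — the clause headed by 'nominated'.
— the engineers' friends: subject of the clause headed by 'claimed'; c-commands the reflexive but lies outside its binding domain — cannot bind it (Principle A).
— the jurors: subject of the clause headed by 'nominated'; c-commands the reflexive within its binding domain — allowed (Principle A).
— the villagers: object of the matrix clause; c-commands the reflexive but lies outside its binding domain — cannot bind it (Principle A).
— the witnesses: subject of the clause headed by 'conceded'; c-commands the reflexive but lies outside its binding domain — cannot bind it (Principle A).

the jurors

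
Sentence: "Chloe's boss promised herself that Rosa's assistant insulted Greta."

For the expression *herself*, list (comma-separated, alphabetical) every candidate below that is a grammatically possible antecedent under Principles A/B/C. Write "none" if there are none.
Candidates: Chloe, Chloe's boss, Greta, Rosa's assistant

*herself* is a reflexive; Principle A requires it to be bound within its binding domain — the matrix clause.
— Chloe: possessor inside the subject DP of the matrix clause; does not c-command the reflexive — cannot bind it (Principle A).
— Chloe's boss: subject of the matrix clause; c-commands the reflexive within its binding domain — allowed (Principle A).
— Greta: object of the clause headed by 'insulted'; does not c-command the reflexive — cannot bind it (Principle A).
— Rosa's assistant: subject of the clause headed by 'insulted'; does not c-command the reflexive — cannot bind it (Principle A).

Chloe's boss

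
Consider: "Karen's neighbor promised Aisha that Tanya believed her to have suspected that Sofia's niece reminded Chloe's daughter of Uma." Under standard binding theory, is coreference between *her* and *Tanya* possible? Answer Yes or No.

*Tanya* is an R-expression; Principle C requires it to be free (not bound by any c-commanding expression).
— her: subject of the clause headed by 'suspected'; the R-expression locally c-commands the pronoun — coreference blocked (Principle B on the pronoun).

No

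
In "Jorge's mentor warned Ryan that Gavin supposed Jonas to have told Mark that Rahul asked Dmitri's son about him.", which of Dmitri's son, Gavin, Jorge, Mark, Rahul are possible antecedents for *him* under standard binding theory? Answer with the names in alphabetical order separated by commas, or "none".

*him* is a pronoun; Principle B requires it to be free in its binding domain — the clause headed by 'asked'.
— Dmitri's son: object of the clause headed by 'asked'; c-commands the pronoun within its binding domain — blocked (Principle B).
— Gavin: subject of the clause headed by 'supposed'; c-commands the pronoun but lies outside its binding domain — allowed.
— Jorge: possessor inside the subject DP of the matrix clause; does not c-command the pronoun — Principle B does not apply; allowed.
— Mark: object of the clause headed by 'told'; c-commands the pronoun but lies outside its binding domain — allowed.
— Rahul: subject of the clause headed by 'asked'; c-commands the pronoun within its binding domain — blocked (Principle B).

Gavin, Jorge, Mark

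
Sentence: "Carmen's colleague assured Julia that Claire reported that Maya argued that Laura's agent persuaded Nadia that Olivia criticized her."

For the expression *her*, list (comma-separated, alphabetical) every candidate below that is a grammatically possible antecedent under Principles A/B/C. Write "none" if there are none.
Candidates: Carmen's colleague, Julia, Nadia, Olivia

Carmen's colleague, Julia, Nadia

*her* is a pronoun; Principle B requires it to be free in its binding domain — the clause headed by 'criticized'.
— Carmen's colleague: subject of the matrix clause; c-commands the pronoun but lies outside its binding domain — allowed.
— Julia: object of the matrix clause; c-commands the pronoun but lies outside its binding domain — allowed.
— Nadia: object of the clause headed by 'persuaded'; c-commands the pronoun but lies outside its binding domain — allowed.
— Olivia: subject of the clause headed by 'criticized'; c-commands the pronoun within its binding domain — blocked (Principle B).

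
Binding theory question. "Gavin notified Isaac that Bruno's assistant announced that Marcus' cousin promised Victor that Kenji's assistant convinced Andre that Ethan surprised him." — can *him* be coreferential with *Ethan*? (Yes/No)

No

*him* is a pronoun; Principle B requires it to be free in its binding domain — the clause headed by 'surprised'.
— Ethan: subject of the clause headed by 'surprised'; c-commands the pronoun within its binding domain — blocked (Principle B).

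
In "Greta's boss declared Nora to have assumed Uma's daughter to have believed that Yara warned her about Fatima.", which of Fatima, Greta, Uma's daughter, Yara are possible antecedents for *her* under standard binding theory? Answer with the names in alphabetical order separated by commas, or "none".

*her* is a pronoun; Principle B requires it to be free in its binding domain — the clause headed by 'warned'.
— Fatima: second object of the clause headed by 'warned'; is c-commanded by the pronoun; coreference would bind this R-expression — blocked (Principle C).
— Greta: possessor inside the subject DP of the matrix clause; does not c-command the pronoun — Principle B does not apply; allowed.
— Uma's daughter: subject of the clause headed by 'believed'; c-commands the pronoun but lies outside its binding domain — allowed.
— Yara: subject of the clause headed by 'warned'; c-commands the pronoun within its binding domain — blocked (Principle B).

Greta, Uma's daughter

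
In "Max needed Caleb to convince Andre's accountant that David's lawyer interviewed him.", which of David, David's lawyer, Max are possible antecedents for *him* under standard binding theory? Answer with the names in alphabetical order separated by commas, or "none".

*him* is a pronoun; Principle B requires it to be free in its binding domain — the clause headed by 'interviewed'.
— David: possessor inside the subject DP of the clause headed by 'interviewed'; does not c-command the pronoun — Principle B does not apply; allowed.
— David's lawyer: subject of the clause headed by 'interviewed'; c-commands the pronoun within its binding domain — blocked (Principle B).
— Max: subject of the matrix clause; c-commands the pronoun but lies outside its binding domain — allowed.

David, Max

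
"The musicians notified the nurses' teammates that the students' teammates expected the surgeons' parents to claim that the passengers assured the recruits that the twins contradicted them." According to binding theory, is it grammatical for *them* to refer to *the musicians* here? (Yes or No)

Yes

*the musicians* is an R-expression; Principle C requires it to be free (not bound by any c-commanding expression).
— them: object of the clause headed by 'contradicted'; the pronoun does not c-command the R-expression — coreference allowed.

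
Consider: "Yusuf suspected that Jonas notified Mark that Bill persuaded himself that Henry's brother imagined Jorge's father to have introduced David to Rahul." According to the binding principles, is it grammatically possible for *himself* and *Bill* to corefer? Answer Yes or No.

*himself* is a reflexive; Principle A requires it to be bound within its binding domain — the clause headed by 'persuaded'.
— Bill: subject of the clause headed by 'persuaded'; c-commands the reflexive within its binding domain — allowed (Principle A).

Yes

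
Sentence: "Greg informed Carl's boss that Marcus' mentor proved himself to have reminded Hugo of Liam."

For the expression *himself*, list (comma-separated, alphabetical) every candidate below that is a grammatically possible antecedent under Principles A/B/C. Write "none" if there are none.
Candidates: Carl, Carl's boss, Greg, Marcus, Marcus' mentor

*himself* is a reflexive; Principle A requires it to be bound within its binding domain — the clause headed by 'proved'.
— Carl: possessor inside the object DP of the matrix clause; does not c-command the reflexive — cannot bind it (Principle A).
— Carl's boss: object of the matrix clause; c-commands the reflexive but lies outside its binding domain — cannot bind it (Principle A).
— Greg: subject of the matrix clause; c-commands the reflexive but lies outside its binding domain — cannot bind it (Principle A).
— Marcus: possessor inside the subject DP of the clause headed by 'proved'; does not c-command the reflexive — cannot bind it (Principle A).
— Marcus' mentor: subject of the clause headed by 'proved'; c-commands the reflexive within its binding domain — allowed (Principle A).

Marcus' mentor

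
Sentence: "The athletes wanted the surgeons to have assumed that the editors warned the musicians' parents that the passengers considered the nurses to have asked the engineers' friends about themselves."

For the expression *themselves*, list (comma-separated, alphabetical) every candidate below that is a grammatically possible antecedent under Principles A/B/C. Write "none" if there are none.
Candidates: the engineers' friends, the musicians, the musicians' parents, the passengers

the engineers' friends

*themselves* is a reflexive; Principle A requires it to be bound within its binding domain — the clause headed by 'asked'.
— the engineers' friends: object of the clause headed by 'asked'; c-commands the reflexive within its binding domain — allowed (Principle A).
— the musicians: possessor inside the object DP of the clause headed by 'warned'; does not c-command the reflexive — cannot bind it (Principle A).
— the musicians' parents: object of the clause headed by 'warned'; c-commands the reflexive but lies outside its binding domain — cannot bind it (Principle A).
— the passengers: subject of the clause headed by 'considered'; c-commands the reflexive but lies outside its binding domain — cannot bind it (Principle A).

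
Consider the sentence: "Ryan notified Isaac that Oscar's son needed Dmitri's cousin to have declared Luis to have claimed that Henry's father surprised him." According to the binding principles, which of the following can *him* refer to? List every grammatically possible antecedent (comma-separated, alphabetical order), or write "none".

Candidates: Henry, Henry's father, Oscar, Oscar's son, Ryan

*him* is a pronoun; Principle B requires it to be free in its binding domain — the clause headed by 'surprised'.
— Henry: possessor inside the subject DP of the clause headed by 'surprised'; does not c-command the pronoun — Principle B does not apply; allowed.
— Henry's father: subject of the clause headed by 'surprised'; c-commands the pronoun within its binding domain — blocked (Principle B).
— Oscar: possessor inside the subject DP of the clause headed by 'needed'; does not c-command the pronoun — Principle B does not apply; allowed.
— Oscar's son: subject of the clause headed by 'needed'; c-commands the pronoun but lies outside its binding domain — allowed.
— Ryan: subject of the matrix clause; c-commands the pronoun but lies outside its binding domain — allowed.

Henry, Oscar, Oscar's son, Ryan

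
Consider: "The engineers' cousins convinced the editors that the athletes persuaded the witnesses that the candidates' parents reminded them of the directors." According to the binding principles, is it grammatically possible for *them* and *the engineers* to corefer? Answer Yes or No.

Yes

*them* is a pronoun; Principle B requires it to be free in its binding domain — the clause headed by 'reminded'.
— the engineers: possessor inside the subject DP of the matrix clause; does not c-command the pronoun — Principle B does not apply; allowed.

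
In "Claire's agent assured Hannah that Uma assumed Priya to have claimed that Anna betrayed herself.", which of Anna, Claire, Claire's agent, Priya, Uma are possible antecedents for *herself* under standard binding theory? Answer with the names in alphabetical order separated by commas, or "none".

*herself* is a reflexive; Principle A requires it to be bound within its binding domain — the clause headed by 'betrayed'.
— Anna: subject of the clause headed by 'betrayed'; c-commands the reflexive within its binding domain — allowed (Principle A).
— Claire: possessor inside the subject DP of the matrix clause; does not c-command the reflexive — cannot bind it (Principle A).
— Claire's agent: subject of the matrix clause; c-commands the reflexive but lies outside its binding domain — cannot bind it (Principle A).
— Priya: subject of the clause headed by 'claimed'; c-commands the reflexive but lies outside its binding domain — cannot bind it (Principle A).
— Uma: subject of the clause headed by 'assumed'; c-commands the reflexive but lies outside its binding domain — cannot bind it (Principle A).

Anna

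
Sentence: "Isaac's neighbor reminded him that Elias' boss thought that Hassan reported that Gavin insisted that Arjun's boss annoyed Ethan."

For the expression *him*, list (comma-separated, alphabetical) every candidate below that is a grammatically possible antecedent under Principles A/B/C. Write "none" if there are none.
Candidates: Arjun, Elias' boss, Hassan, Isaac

Isaac

*him* is a pronoun; Principle B requires it to be free in its binding domain — the matrix clause.
— Arjun: possessor inside the subject DP of the clause headed by 'annoyed'; is c-commanded by the pronoun; coreference would bind this R-expression — blocked (Principle C).
— Elias' boss: subject of the clause headed by 'thought'; is c-commanded by the pronoun; coreference would bind this R-expression — blocked (Principle C).
— Hassan: subject of the clause headed by 'reported'; is c-commanded by the pronoun; coreference would bind this R-expression — blocked (Principle C).
— Isaac: possessor inside the subject DP of the matrix clause; does not c-command the pronoun — Principle B does not apply; allowed.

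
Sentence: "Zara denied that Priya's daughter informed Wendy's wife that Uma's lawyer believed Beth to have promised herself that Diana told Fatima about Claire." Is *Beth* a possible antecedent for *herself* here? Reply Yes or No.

Yes

*herself* is a reflexive; Principle A requires it to be bound within its binding domain — the clause headed by 'promised'.
— Beth: subject of the clause headed by 'promised'; c-commands the reflexive within its binding domain — allowed (Principle A).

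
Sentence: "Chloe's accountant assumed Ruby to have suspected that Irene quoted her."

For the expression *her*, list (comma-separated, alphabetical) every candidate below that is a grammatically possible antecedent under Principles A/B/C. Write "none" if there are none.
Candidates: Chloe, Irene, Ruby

*her* is a pronoun; Principle B requires it to be free in its binding domain — the clause headed by 'quoted'.
— Chloe: possessor inside the subject DP of the matrix clause; does not c-command the pronoun — Principle B does not apply; allowed.
— Irene: subject of the clause headed by 'quoted'; c-commands the pronoun within its binding domain — blocked (Principle B).
— Ruby: subject of the clause headed by 'suspected'; c-commands the pronoun but lies outside its binding domain — allowed.

Chloe, Ruby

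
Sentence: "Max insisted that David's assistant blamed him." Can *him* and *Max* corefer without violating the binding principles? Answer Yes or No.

Yes

*Max* is an R-expression; Principle C requires it to be free (not bound by any c-commanding expression).
— him: object of the clause headed by 'blamed'; the pronoun does not c-command the R-expression — coreference allowed.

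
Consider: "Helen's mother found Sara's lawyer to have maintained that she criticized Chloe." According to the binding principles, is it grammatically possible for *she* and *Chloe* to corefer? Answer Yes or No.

No

*she* is a pronoun; Principle B requires it to be free in its binding domain — the clause headed by 'criticized'.
— Chloe: object of the clause headed by 'criticized'; is c-commanded by the pronoun; coreference would bind this R-expression — blocked (Principle C).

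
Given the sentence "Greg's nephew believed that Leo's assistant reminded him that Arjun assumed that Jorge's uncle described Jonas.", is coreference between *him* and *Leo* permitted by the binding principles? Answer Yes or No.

Yes

*him* is a pronoun; Principle B requires it to be free in its binding domain — the clause headed by 'reminded'.
— Leo: possessor inside the subject DP of the clause headed by 'reminded'; does not c-command the pronoun — Principle B does not apply; allowed.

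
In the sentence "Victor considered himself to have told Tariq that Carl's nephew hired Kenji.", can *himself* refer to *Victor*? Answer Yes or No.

*himself* is a reflexive; Principle A requires it to be bound within its binding domain — the matrix clause.
— Victor: subject of the matrix clause; c-commands the reflexive within its binding domain — allowed (Principle A).

Yes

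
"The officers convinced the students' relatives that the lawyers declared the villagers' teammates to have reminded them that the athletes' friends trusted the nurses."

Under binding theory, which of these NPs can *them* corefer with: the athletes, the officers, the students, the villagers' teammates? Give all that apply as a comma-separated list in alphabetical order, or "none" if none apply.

the officers, the students

*them* is a pronoun; Principle B requires it to be free in its binding domain — the clause headed by 'reminded'.
— the athletes: possessor inside the subject DP of the clause headed by 'trusted'; is c-commanded by the pronoun; coreference would bind this R-expression — blocked (Principle C).
— the officers: subject of the matrix clause; c-commands the pronoun but lies outside its binding domain — allowed.
— the students: possessor inside the object DP of the matrix clause; does not c-command the pronoun — Principle B does not apply; allowed.
— the villagers' teammates: subject of the clause headed by 'reminded'; c-commands the pronoun within its binding domain — blocked (Principle B).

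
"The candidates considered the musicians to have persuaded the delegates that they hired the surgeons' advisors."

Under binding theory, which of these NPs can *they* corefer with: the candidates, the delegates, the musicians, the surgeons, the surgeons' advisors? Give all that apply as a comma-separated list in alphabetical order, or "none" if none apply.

the candidates, the delegates, the musicians

*they* is a pronoun; Principle B requires it to be free in its binding domain — the clause headed by 'hired'.
— the candidates: subject of the matrix clause; c-commands the pronoun but lies outside its binding domain — allowed.
— the delegates: object of the clause headed by 'persuaded'; c-commands the pronoun but lies outside its binding domain — allowed.
— the musicians: subject of the clause headed by 'persuaded'; c-commands the pronoun but lies outside its binding domain — allowed.
— the surgeons: possessor inside the object DP of the clause headed by 'hired'; is c-commanded by the pronoun; coreference would bind this R-expression — blocked (Principle C).
— the surgeons' advisors: object of the clause headed by 'hired'; is c-commanded by the pronoun; coreference would bind this R-expression — blocked (Principle C).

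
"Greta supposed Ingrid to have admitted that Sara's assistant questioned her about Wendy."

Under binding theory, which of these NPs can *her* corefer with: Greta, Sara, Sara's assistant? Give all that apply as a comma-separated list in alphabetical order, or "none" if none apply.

*her* is a pronoun; Principle B requires it to be free in its binding domain — the clause headed by 'questioned'.
— Greta: subject of the matrix clause; c-commands the pronoun but lies outside its binding domain — allowed.
— Sara: possessor inside the subject DP of the clause headed by 'questioned'; does not c-command the pronoun — Principle B does not apply; allowed.
— Sara's assistant: subject of the clause headed by 'questioned'; c-commands the pronoun within its binding domain — blocked (Principle B).

Greta, Sara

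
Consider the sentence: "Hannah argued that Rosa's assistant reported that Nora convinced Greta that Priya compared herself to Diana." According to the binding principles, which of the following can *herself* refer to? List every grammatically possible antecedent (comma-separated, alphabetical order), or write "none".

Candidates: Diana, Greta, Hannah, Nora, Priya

*herself* is a reflexive; Principle A requires it to be bound within its binding domain — the clause headed by 'compared'.
— Diana: second object of the clause headed by 'compared'; does not c-command the reflexive — cannot bind it (Principle A).
— Greta: object of the clause headed by 'convinced'; c-commands the reflexive but lies outside its binding domain — cannot bind it (Principle A).
— Hannah: subject of the matrix clause; c-commands the reflexive but lies outside its binding domain — cannot bind it (Principle A).
— Nora: subject of the clause headed by 'convinced'; c-commands the reflexive but lies outside its binding domain — cannot bind it (Principle A).
— Priya: subject of the clause headed by 'compared'; c-commands the reflexive within its binding domain — allowed (Principle A).

Priya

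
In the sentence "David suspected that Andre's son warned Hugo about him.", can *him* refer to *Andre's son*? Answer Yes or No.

*him* is a pronoun; Principle B requires it to be free in its binding domain — the clause headed by 'warned'.
— Andre's son: subject of the clause headed by 'warned'; c-commands the pronoun within its binding domain — blocked (Principle B).

No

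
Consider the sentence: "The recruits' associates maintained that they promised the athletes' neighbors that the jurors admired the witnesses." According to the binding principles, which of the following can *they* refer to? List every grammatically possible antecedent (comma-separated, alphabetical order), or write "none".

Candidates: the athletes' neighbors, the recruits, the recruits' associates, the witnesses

*they* is a pronoun; Principle B requires it to be free in its binding domain — the clause headed by 'promised'.
— the athletes' neighbors: object of the clause headed by 'promised'; is c-commanded by the pronoun; coreference would bind this R-expression — blocked (Principle C).
— the recruits: possessor inside the subject DP of the matrix clause; does not c-command the pronoun — Principle B does not apply; allowed.
— the recruits' associates: subject of the matrix clause; c-commands the pronoun but lies outside its binding domain — allowed.
— the witnesses: object of the clause headed by 'admired'; is c-commanded by the pronoun; coreference would bind this R-expression — blocked (Principle C).

the recruits, the recruits' associates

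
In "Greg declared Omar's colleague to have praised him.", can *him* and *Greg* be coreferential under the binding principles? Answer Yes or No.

*Greg* is an R-expression; Principle C requires it to be free (not bound by any c-commanding expression).
— him: object of the clause headed by 'praised'; the pronoun does not c-command the R-expression — coreference allowed.

Yes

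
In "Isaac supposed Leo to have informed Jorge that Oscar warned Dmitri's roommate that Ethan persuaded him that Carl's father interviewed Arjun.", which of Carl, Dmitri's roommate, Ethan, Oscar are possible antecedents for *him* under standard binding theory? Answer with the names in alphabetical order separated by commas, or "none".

*him* is a pronoun; Principle B requires it to be free in its binding domain — the clause headed by 'persuaded'.
— Carl: possessor inside the subject DP of the clause headed by 'interviewed'; is c-commanded by the pronoun; coreference would bind this R-expression — blocked (Principle C).
— Dmitri's roommate: object of the clause headed by 'warned'; c-commands the pronoun but lies outside its binding domain — allowed.
— Ethan: subject of the clause headed by 'persuaded'; c-commands the pronoun within its binding domain — blocked (Principle B).
— Oscar: subject of the clause headed by 'warned'; c-commands the pronoun but lies outside its binding domain — allowed.

Dmitri's roommate, Oscar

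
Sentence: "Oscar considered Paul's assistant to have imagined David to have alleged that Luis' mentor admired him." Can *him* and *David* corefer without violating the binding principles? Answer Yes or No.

Yes

*David* is an R-expression; Principle C requires it to be free (not bound by any c-commanding expression).
— him: object of the clause headed by 'admired'; the pronoun does not c-command the R-expression — coreference allowed.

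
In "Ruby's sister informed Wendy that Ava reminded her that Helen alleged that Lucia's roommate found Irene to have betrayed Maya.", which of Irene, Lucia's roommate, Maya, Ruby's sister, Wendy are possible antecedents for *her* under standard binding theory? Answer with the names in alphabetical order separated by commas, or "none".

Ruby's sister, Wendy

*her* is a pronoun; Principle B requires it to be free in its binding domain — the clause headed by 'reminded'.
— Irene: subject of the clause headed by 'betrayed'; is c-commanded by the pronoun; coreference would bind this R-expression — blocked (Principle C).
— Lucia's roommate: subject of the clause headed by 'found'; is c-commanded by the pronoun; coreference would bind this R-expression — blocked (Principle C).
— Maya: object of the clause headed by 'betrayed'; is c-commanded by the pronoun; coreference would bind this R-expression — blocked (Principle C).
— Ruby's sister: subject of the matrix clause; c-commands the pronoun but lies outside its binding domain — allowed.
— Wendy: object of the matrix clause; c-commands the pronoun but lies outside its binding domain — allowed.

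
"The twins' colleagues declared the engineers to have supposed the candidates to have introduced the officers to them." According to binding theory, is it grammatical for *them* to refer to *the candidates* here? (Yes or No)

No

*the candidates* is an R-expression; Principle C requires it to be free (not bound by any c-commanding expression).
— them: second object of the clause headed by 'introduced'; the R-expression locally c-commands the pronoun — coreference blocked (Principle B on the pronoun).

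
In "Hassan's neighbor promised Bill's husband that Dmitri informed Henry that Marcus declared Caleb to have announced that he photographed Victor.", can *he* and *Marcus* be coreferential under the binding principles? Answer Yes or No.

Yes

*Marcus* is an R-expression; Principle C requires it to be free (not bound by any c-commanding expression).
— he: subject of the clause headed by 'photographed'; the pronoun does not c-command the R-expression — coreference allowed.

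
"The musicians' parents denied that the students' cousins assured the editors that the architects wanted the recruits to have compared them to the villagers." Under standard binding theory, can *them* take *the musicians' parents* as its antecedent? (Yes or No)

Yes

*them* is a pronoun; Principle B requires it to be free in its binding domain — the clause headed by 'compared'.
— the musicians' parents: subject of the matrix clause; c-commands the pronoun but lies outside its binding domain — allowed.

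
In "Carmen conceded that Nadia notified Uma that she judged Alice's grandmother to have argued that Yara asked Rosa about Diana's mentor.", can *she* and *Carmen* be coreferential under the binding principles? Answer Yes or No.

Yes

*Carmen* is an R-expression; Principle C requires it to be free (not bound by any c-commanding expression).
— she: subject of the clause headed by 'judged'; the pronoun does not c-command the R-expression — coreference allowed.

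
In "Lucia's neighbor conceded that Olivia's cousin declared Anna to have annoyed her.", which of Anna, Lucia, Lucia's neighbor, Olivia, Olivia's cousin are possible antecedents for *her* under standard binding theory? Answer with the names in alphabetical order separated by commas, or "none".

*her* is a pronoun; Principle B requires it to be free in its binding domain — the clause headed by 'annoyed'.
— Anna: subject of the clause headed by 'annoyed'; c-commands the pronoun within its binding domain — blocked (Principle B).
— Lucia: possessor inside the subject DP of the matrix clause; does not c-command the pronoun — Principle B does not apply; allowed.
— Lucia's neighbor: subject of the matrix clause; c-commands the pronoun but lies outside its binding domain — allowed.
— Olivia: possessor inside the subject DP of the clause headed by 'declared'; does not c-command the pronoun — Principle B does not apply; allowed.
— Olivia's cousin: subject of the clause headed by 'declared'; c-commands the pronoun but lies outside its binding domain — allowed.

Lucia, Lucia's neighbor, Olivia, Olivia's cousin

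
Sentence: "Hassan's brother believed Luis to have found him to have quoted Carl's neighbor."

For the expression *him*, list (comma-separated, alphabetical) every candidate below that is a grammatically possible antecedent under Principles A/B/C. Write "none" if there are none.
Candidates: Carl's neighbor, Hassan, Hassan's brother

Hassan, Hassan's brother

*him* is a pronoun; Principle B requires it to be free in its binding domain — the clause headed by 'found'.
— Carl's neighbor: object of the clause headed by 'quoted'; is c-commanded by the pronoun; coreference would bind this R-expression — blocked (Principle C).
— Hassan: possessor inside the subject DP of the matrix clause; does not c-command the pronoun — Principle B does not apply; allowed.
— Hassan's brother: subject of the matrix clause; c-commands the pronoun but lies outside its binding domain — allowed.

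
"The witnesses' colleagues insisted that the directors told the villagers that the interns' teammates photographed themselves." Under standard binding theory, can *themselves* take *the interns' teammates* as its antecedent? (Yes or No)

Yes

*themselves* is a reflexive; Principle A requires it to be bound within its binding domain — the clause headed by 'photographed'.
— the interns' teammates: subject of the clause headed by 'photographed'; c-commands the reflexive within its binding domain — allowed (Principle A).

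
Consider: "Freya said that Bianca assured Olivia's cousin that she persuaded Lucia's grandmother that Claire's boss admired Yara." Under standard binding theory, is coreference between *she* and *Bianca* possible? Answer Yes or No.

*Bianca* is an R-expression; Principle C requires it to be free (not bound by any c-commanding expression).
— she: subject of the clause headed by 'persuaded'; the pronoun does not c-command the R-expression — coreference allowed.

Yes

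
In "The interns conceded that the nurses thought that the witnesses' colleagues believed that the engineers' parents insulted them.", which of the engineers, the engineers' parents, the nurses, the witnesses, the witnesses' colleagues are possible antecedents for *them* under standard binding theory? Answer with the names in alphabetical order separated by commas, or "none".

the engineers, the nurses, the witnesses, the witnesses' colleagues

*them* is a pronoun; Principle B requires it to be free in its binding domain — the clause headed by 'insulted'.
— the engineers: possessor inside the subject DP of the clause headed by 'insulted'; does not c-command the pronoun — Principle B does not apply; allowed.
— the engineers' parents: subject of the clause headed by 'insulted'; c-commands the pronoun within its binding domain — blocked (Principle B).
— the nurses: subject of the clause headed by 'thought'; c-commands the pronoun but lies outside its binding domain — allowed.
— the witnesses: possessor inside the subject DP of the clause headed by 'believed'; does not c-command the pronoun — Principle B does not apply; allowed.
— the witnesses' colleagues: subject of the clause headed by 'believed'; c-commands the pronoun but lies outside its binding domain — allowed.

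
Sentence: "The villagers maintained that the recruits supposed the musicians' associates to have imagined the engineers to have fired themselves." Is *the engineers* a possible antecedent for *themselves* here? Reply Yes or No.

Yes

*themselves* is a reflexive; Principle A requires it to be bound within its binding domain — the clause headed by 'fired'.
— the engineers: subject of the clause headed by 'fired'; c-commands the reflexive within its binding domain — allowed (Principle A).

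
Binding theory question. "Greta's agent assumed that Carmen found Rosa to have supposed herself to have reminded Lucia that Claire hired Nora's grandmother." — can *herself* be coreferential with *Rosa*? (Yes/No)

*herself* is a reflexive; Principle A requires it to be bound within its binding domain — the clause headed by 'supposed'.
— Rosa: subject of the clause headed by 'supposed'; c-commands the reflexive within its binding domain — allowed (Principle A).

Yes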